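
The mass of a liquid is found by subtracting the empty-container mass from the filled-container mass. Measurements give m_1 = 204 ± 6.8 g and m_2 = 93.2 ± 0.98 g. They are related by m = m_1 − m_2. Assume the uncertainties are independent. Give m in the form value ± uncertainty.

m is a linear combination, so absolute uncertainties add in quadrature:
  (δm_1)² = 46.2;  (δm_2)² = 0.960
δm = √(47.2) = 6.87 g
m = 111 g.

111 ± 6.87 g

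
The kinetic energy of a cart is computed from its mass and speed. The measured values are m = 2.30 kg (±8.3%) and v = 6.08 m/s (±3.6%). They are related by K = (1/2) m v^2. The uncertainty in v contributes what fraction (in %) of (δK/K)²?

42.9%

(δK/K)² = (1·δm/m)² + (2·δv/v)²
  m term: (1×0.0830)² = 0.00689
  v term: (2×0.0360)² = 0.00518
Total = 0.0121. Share from v = 0.00518/0.0121 = 0.429.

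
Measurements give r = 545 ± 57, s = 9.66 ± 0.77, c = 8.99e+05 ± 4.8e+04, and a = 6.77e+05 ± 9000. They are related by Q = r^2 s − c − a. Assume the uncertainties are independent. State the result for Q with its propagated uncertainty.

Let p = r^2·s = 2.87e+06. δp/p = √((2·δr/r)² + (1·δs/s)²) = √(0.0438 + 0.00635) = 0.224, so δp = 6.42e+05.
Q = p − c − a: δQ = √(δp² + δc² + δa²) = √(4.13e+11 + 2.3e+09 + 8.1e+07) = 6.44e+05
Q = 1.29e+06.

(1.29 ± 0.644) × 10^6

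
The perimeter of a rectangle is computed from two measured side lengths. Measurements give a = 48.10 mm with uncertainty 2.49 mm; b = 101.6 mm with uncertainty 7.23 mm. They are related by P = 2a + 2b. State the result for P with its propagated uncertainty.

Sums and differences: (δP)² = Σ (cᵢ δxᵢ)².
  (2·δa)² = 24.8;  (2·δb)² = 209
δP = √(234) = 15.3 mm
P = 299.4 mm.

299.4 ± 15.3 mm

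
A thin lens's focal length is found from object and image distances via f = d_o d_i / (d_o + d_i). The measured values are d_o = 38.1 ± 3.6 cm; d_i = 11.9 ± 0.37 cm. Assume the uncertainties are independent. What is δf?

0.296 cm

∂f/∂d_o = (d_i/(d_o+d_i))² = 0.0566;  ∂f/∂d_i = (d_o/(d_o+d_i))² = 0.581
δf = √((∂f/∂d_o · δd_o)² + (∂f/∂d_i · δd_i)²) = √(0.0416 + 0.0462) = 0.296 cm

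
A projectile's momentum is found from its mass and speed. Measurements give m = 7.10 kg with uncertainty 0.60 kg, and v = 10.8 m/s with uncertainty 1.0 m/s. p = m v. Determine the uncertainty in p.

9.61 kg·m/s

For a monomial p ∝ m, v, fractional errors add in quadrature:
  (1·δm/m)² = (1×0.0845)² = 0.00714;  (1·δv/v)² = (1×0.0926)² = 0.00857
δp/p = √(0.0157) = 0.125
p = 76.7 kg·m/s, so δp = 0.125 × 76.7 = 9.61 kg·m/s.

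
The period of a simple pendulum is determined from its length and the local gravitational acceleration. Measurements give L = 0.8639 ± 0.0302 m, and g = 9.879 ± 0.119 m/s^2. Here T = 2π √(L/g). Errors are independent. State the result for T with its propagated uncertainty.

1.858 ± 0.0344 s

Products/powers → add relative errors in quadrature, weighted by exponent:
  (½·δL/L)² = (0.5×0.0350)² = 0.000306;  (−½·δg/g)² = (-0.5×0.0120)² = 3.63e-05
δT/T = √(0.000342) = 0.0185
T = 1.858 s, so δT = 0.0185 × 1.858 = 0.0344 s.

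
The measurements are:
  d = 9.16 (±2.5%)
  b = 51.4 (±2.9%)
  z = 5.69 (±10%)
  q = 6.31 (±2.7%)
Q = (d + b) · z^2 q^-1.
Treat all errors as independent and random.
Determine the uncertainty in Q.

Let u = d + b = 60.6. δu = √(δd² + δb²) = √(0.0524 + 2.22) = 1.51, so δu/u = 0.0249.
Q is then a monomial in u, z, q:
δQ/Q = √((δu/u)² + (2·δz/z)² + (-1·δq/q)²) = √(0.000620 + 0.0400 + 0.000729) = 0.203
Q = 311, so δQ = 0.203 × 311 = 63.2.

63.2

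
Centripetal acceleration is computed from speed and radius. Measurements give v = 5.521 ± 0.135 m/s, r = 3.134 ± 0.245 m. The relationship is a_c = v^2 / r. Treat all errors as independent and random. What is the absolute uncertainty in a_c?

Since a_c is a product/quotient, work with relative uncertainties:
  (2·δv/v)² = (2×0.0245)² = 0.00239;  (-1·δr/r)² = (-1×0.0782)² = 0.00611
δa_c/a_c = √(0.00850) = 0.0922
a_c = 9.726 m/s^2, so δa_c = 0.0922 × 9.726 = 0.897 m/s^2.

0.897 m/s^2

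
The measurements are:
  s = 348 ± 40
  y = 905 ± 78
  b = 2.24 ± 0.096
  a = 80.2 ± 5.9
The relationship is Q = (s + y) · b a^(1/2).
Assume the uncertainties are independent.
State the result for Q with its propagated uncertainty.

25100 ± 2260

Let u = s + y = 1250. δu = √(δs² + δy²) = √(1600 + 6080) = 87.7, so δu/u = 0.0700.
Q is then a monomial in u, b, a:
δQ/Q = √((δu/u)² + (1·δb/b)² + (½·δa/a)²) = √(0.00489 + 0.00184 + 0.00135) = 0.0899
Q = 25100, so δQ = 0.0899 × 25100 = 2260.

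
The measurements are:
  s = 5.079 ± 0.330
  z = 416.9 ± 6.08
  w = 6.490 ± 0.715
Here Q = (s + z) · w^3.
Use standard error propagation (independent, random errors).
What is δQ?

Let u = s + z = 422.0. δu = √(δs² + δz²) = √(0.109 + 37.0) = 6.09, so δu/u = 0.0144.
Q is then a monomial in u, w:
δQ/Q = √((δu/u)² + (3·δw/w)²) = √(0.000208 + 0.109) = 0.331
Q = 115400, so δQ = 0.331 × 115400 = 38200.

38200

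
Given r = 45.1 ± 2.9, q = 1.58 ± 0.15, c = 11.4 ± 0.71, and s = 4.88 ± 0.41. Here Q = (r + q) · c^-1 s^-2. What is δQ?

Let u = r + q = 46.7. δu = √(δr² + δq²) = √(8.41 + 0.0225) = 2.90, so δu/u = 0.0622.
Q is then a monomial in u, c, s:
δQ/Q = √((δu/u)² + (-1·δc/c)² + (-2·δs/s)²) = √(0.00387 + 0.00388 + 0.0282) = 0.190
Q = 0.172, so δQ = 0.190 × 0.172 = 0.0326.

0.0326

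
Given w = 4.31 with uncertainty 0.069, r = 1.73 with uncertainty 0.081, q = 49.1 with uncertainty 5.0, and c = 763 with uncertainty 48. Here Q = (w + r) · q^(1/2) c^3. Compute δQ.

3.69e+09

Let u = w + r = 6.04. δu = √(δw² + δr²) = √(0.00476 + 0.00656) = 0.106, so δu/u = 0.0176.
Q is then a monomial in u, q, c:
δQ/Q = √((δu/u)² + (½·δq/q)² + (3·δc/c)²) = √(0.000310 + 0.00259 + 0.0356) = 0.196
Q = 1.88e+10, so δQ = 0.196 × 1.88e+10 = 3.69e+09.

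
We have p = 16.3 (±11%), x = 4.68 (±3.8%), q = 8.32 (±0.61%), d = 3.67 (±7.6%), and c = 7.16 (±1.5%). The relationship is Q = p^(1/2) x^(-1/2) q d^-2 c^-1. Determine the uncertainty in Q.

0.0263

Since Q is a product/quotient, work with relative uncertainties:
  (½·δp/p)² = (0.5×0.110)² = 0.00302;  (−½·δx/x)² = (-0.5×0.0380)² = 0.000361;  (1·δq/q)² = (1×0.00610)² = 3.72e-05;  (-2·δd/d)² = (-2×0.0760)² = 0.0231;  (-1·δc/c)² = (-1×0.0150)² = 0.000225
δQ/Q = √(0.0268) = 0.164
Q = 0.161, so δQ = 0.164 × 0.161 = 0.0263.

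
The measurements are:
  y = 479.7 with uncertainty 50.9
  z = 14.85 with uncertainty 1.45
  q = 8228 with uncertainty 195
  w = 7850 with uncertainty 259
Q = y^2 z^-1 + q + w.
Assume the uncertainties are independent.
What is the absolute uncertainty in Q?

Let p = y^2·z^-1 = 15500. δp/p = √((2·δy/y)² + (-1·δz/z)²) = √(0.0450 + 0.00953) = 0.234, so δp = 3620.
Q = p + q + w: δQ = √(δp² + δq² + δw²) = √(1.31e+07 + 38000 + 67100) = 3630

3630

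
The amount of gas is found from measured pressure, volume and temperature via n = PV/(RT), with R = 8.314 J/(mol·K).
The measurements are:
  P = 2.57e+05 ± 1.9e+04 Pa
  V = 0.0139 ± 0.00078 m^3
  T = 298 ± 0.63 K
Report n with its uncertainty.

1.44 ± 0.134 mol

n is a product of powers, so relative uncertainties combine in quadrature:
  (1·δP/P)² = (1×0.0739)² = 0.00547;  (1·δV/V)² = (1×0.0561)² = 0.00315;  (-1·δT/T)² = (-1×0.00211)² = 4.47e-06
δn/n = √(0.00862) = 0.0928
n = 1.44 mol, so δn = 0.0928 × 1.44 = 0.134 mol.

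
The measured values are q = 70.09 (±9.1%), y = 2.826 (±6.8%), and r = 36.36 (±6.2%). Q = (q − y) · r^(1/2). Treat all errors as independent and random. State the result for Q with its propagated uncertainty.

405.6 ± 40.5

Let u = q − y = 67.26. δu = √(δq² + δy²) = √(40.7 + 0.0369) = 6.38, so δu/u = 0.0949.
Q is then a monomial in u, r:
δQ/Q = √((δu/u)² + (½·δr/r)²) = √(0.00900 + 0.000961) = 0.0998
Q = 405.6, so δQ = 0.0998 × 405.6 = 40.5.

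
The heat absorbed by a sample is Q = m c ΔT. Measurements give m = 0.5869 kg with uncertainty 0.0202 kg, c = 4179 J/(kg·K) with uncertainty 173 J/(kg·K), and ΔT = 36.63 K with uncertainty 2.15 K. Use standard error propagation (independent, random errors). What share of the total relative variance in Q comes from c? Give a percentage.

27.0%

(δQ/Q)² = (1·δm/m)² + (1·δc/c)² + (1·δΔT/ΔT)²
  m term: (1×0.0344)² = 0.00118
  c term: (1×0.0414)² = 0.00171
  ΔT term: (1×0.0587)² = 0.00345
Total = 0.00634. Share from c = 0.00171/0.00634 = 0.270.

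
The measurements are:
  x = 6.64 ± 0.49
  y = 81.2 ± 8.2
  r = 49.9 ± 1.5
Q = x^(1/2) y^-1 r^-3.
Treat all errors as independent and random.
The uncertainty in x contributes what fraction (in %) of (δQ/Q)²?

(δQ/Q)² = (½·δx/x)² + (-1·δy/y)² + (-3·δr/r)²
  x term: (0.5×0.0738)² = 0.00136
  y term: (-1×0.101)² = 0.0102
  r term: (-3×0.0301)² = 0.00813
Total = 0.0197. Share from x = 0.00136/0.0197 = 0.0691.

6.91%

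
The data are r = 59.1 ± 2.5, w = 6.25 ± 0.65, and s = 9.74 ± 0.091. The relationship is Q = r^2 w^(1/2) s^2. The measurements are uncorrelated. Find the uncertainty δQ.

Q is a product of powers, so relative uncertainties combine in quadrature:
  (2·δr/r)² = (2×0.0423)² = 0.00716;  (½·δw/w)² = (0.5×0.104)² = 0.00270;  (2·δs/s)² = (2×0.00934)² = 0.000349
δQ/Q = √(0.0102) = 0.101
Q = 8.28e+05, so δQ = 0.101 × 8.28e+05 = 83700.

83700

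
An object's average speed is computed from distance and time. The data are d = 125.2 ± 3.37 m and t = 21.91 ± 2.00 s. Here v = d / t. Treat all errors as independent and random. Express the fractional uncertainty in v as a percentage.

9.52%

For a monomial v ∝ d, t^-1, fractional errors add in quadrature:
  (1·δd/d)² = (1×0.0269)² = 0.000725;  (-1·δt/t)² = (-1×0.0913)² = 0.00833
δv/v = √(0.00906) = 0.0952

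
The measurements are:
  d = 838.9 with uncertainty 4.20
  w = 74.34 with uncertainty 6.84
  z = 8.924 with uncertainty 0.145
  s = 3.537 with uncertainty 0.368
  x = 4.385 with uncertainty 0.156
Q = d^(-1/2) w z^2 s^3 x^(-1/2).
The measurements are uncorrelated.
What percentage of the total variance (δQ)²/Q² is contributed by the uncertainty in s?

90.8%

(δQ/Q)² = (−½·δd/d)² + (1·δw/w)² + (2·δz/z)² + (3·δs/s)² + (−½·δx/x)²
  d term: (-0.5×0.00501)² = 6.27e-06
  w term: (1×0.0920)² = 0.00847
  z term: (2×0.0162)² = 0.00106
  s term: (3×0.104)² = 0.0974
  x term: (-0.5×0.0356)² = 0.000316
Total = 0.107. Share from s = 0.0974/0.107 = 0.908.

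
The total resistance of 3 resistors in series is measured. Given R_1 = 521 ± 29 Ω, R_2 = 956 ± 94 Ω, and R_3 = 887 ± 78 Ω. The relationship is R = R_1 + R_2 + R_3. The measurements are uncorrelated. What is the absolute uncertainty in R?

126 Ω

For a sum/difference, combine absolute errors in quadrature:
  (δR_1)² = 841;  (δR_2)² = 8840;  (δR_3)² = 6080
δR = √(15800) = 126 Ω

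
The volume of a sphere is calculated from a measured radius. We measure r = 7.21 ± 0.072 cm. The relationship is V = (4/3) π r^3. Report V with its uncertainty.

1570 ± 47.0 cm^3

V ∝ r^3, so δV/V = |3| · δr/r = 3 × 0.00999 = 0.0300.
V = 1570 cm^3, so δV = 0.0300 × 1570 = 47.0 cm^3.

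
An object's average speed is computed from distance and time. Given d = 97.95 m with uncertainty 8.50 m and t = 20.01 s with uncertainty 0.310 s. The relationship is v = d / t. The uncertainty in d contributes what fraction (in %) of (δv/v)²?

(δv/v)² = (1·δd/d)² + (-1·δt/t)²
  d term: (1×0.0868)² = 0.00753
  t term: (-1×0.0155)² = 0.000240
Total = 0.00777. Share from d = 0.00753/0.00777 = 0.969.

96.9%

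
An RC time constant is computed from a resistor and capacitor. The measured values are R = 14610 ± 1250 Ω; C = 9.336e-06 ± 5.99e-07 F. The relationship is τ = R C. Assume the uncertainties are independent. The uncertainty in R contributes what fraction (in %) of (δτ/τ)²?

(δτ/τ)² = (1·δR/R)² + (1·δC/C)²
  R term: (1×0.0856)² = 0.00732
  C term: (1×0.0642)² = 0.00412
Total = 0.0114. Share from R = 0.00732/0.0114 = 0.640.

64.0%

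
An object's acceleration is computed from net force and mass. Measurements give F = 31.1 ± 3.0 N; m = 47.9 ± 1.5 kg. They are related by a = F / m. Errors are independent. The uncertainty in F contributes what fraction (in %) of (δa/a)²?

90.5%

(δa/a)² = (1·δF/F)² + (-1·δm/m)²
  F term: (1×0.0965)² = 0.00931
  m term: (-1×0.0313)² = 0.000981
Total = 0.0103. Share from F = 0.00931/0.0103 = 0.905.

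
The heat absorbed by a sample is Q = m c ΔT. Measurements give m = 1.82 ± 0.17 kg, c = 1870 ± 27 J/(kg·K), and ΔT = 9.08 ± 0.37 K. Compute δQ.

3180 J

Q is a product of powers, so relative uncertainties combine in quadrature:
  (1·δm/m)² = (1×0.0934)² = 0.00872;  (1·δc/c)² = (1×0.0144)² = 0.000208;  (1·δΔT/ΔT)² = (1×0.0407)² = 0.00166
δQ/Q = √(0.0106) = 0.103
Q = 30900 J, so δQ = 0.103 × 30900 = 3180 J.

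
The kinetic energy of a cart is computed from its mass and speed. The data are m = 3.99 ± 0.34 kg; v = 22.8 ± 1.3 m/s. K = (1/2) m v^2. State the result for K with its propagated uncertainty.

K is a product of powers, so relative uncertainties combine in quadrature:
  (1·δm/m)² = (1×0.0852)² = 0.00726;  (2·δv/v)² = (2×0.0570)² = 0.0130
δK/K = √(0.0203) = 0.142
K = 1040 J, so δK = 0.142 × 1040 = 148 J.

1040 ± 148 J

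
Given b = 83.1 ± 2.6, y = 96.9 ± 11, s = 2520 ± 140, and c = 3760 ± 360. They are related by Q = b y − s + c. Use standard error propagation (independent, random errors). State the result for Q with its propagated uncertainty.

Let p = b·y = 8050. δp/p = √((1·δb/b)² + (1·δy/y)²) = √(0.000979 + 0.0129) = 0.118, so δp = 948.
Q = p − s + c: δQ = √(δp² + δs² + δc²) = √(8.99e+05 + 19600 + 1.3e+05) = 1020
Q = 9290.

9290 ± 1020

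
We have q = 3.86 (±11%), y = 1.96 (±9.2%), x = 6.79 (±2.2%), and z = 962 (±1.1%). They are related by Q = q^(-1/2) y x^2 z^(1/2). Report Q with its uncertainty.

1430 ± 165

Relative error in a monomial: (δQ/Q)² = Σ (nᵢ · δxᵢ/xᵢ)².
  (−½·δq/q)² = (-0.5×0.110)² = 0.00302;  (1·δy/y)² = (1×0.0920)² = 0.00846;  (2·δx/x)² = (2×0.0220)² = 0.00194;  (½·δz/z)² = (0.5×0.0110)² = 3.03e-05
δQ/Q = √(0.0135) = 0.116
Q = 1430, so δQ = 0.116 × 1430 = 165.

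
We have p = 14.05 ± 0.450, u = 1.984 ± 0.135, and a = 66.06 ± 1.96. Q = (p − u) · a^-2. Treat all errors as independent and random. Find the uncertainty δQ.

0.000196

Let w = p − u = 12.07. δw = √(δp² + δu²) = √(0.203 + 0.0182) = 0.470, so δw/w = 0.0389.
Q is then a monomial in w, a:
δQ/Q = √((δw/w)² + (-2·δa/a)²) = √(0.00152 + 0.00352) = 0.0710
Q = 0.002765, so δQ = 0.0710 × 0.002765 = 0.000196.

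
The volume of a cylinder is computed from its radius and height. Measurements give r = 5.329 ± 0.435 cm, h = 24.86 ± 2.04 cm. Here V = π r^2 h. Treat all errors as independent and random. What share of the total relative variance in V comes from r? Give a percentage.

(δV/V)² = (2·δr/r)² + (1·δh/h)²
  r term: (2×0.0816)² = 0.0267
  h term: (1×0.0821)² = 0.00673
Total = 0.0334. Share from r = 0.0267/0.0334 = 0.798.

79.8%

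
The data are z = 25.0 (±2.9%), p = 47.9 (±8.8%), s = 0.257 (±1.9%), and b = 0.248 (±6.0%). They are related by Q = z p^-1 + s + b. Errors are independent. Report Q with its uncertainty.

1.03 ± 0.0508

Let w = z·p^-1 = 0.522. δw/w = √((1·δz/z)² + (-1·δp/p)²) = √(0.000841 + 0.00774) = 0.0927, so δw = 0.0484.
Q = w + s + b: δQ = √(δw² + δs² + δb²) = √(0.00234 + 2.38e-05 + 0.000221) = 0.0508
Q = 1.03.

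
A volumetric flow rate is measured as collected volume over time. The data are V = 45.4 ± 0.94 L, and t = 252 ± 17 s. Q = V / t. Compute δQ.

Since Q is a product/quotient, work with relative uncertainties:
  (1·δV/V)² = (1×0.0207)² = 0.000429;  (-1·δt/t)² = (-1×0.0675)² = 0.00455
δQ/Q = √(0.00498) = 0.0706
Q = 0.180 L/s, so δQ = 0.0706 × 0.180 = 0.0127 L/s.

0.0127 L/s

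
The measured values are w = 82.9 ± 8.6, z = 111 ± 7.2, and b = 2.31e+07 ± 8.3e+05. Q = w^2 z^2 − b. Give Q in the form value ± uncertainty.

Let p = w^2·z^2 = 8.47e+07. δp/p = √((2·δw/w)² + (2·δz/z)²) = √(0.0430 + 0.0168) = 0.245, so δp = 2.07e+07.
Q = p − b: δQ = √(δp² + δb²) = √(4.29e+14 + 6.89e+11) = 2.07e+07
Q = 6.16e+07.

(6.16 ± 2.07) × 10^7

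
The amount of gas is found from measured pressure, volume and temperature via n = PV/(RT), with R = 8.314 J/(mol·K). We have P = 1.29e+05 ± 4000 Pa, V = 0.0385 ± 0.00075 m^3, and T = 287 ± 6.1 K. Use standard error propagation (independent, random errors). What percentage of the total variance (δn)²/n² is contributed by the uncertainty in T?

25.2%

(δn/n)² = (1·δP/P)² + (1·δV/V)² + (-1·δT/T)²
  P term: (1×0.0310)² = 0.000961
  V term: (1×0.0195)² = 0.000379
  T term: (-1×0.0213)² = 0.000452
Total = 0.00179. Share from T = 0.000452/0.00179 = 0.252.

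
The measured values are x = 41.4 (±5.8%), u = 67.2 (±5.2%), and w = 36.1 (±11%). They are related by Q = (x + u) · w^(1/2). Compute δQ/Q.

0.0674

Let h = x + u = 109. δh = √(δx² + δu²) = √(5.77 + 12.2) = 4.24, so δh/h = 0.0390.
Q is then a monomial in h, w:
δQ/Q = √((δh/h)² + (½·δw/w)²) = √(0.00152 + 0.00302) = 0.0674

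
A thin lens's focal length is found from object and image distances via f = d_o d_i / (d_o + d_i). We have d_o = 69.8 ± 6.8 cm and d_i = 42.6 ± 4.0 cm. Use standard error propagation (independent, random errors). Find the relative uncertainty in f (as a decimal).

∂f/∂d_o = (d_i/(d_o+d_i))² = 0.144;  ∂f/∂d_i = (d_o/(d_o+d_i))² = 0.386
δf = √((∂f/∂d_o · δd_o)² + (∂f/∂d_i · δd_i)²) = √(0.954 + 2.38) = 1.83 cm
f = 26.5 cm, so δf/f = 1.83/26.5 = 0.0690.

0.0690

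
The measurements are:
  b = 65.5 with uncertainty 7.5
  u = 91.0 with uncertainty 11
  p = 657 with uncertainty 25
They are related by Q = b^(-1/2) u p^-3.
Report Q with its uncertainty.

Each factor contributes (exponent × relative error)² to (δQ/Q)²:
  (−½·δb/b)² = (-0.5×0.115)² = 0.00328;  (1·δu/u)² = (1×0.121)² = 0.0146;  (-3·δp/p)² = (-3×0.0381)² = 0.0130
δQ/Q = √(0.0309) = 0.176
Q = 3.96e-08, so δQ = 0.176 × 3.96e-08 = 6.97e-09.

(3.96 ± 0.697) × 10^-8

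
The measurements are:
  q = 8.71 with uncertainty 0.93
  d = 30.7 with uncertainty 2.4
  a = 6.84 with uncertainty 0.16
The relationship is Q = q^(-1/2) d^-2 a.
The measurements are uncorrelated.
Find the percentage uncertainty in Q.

16.7%

Each factor contributes (exponent × relative error)² to (δQ/Q)²:
  (−½·δq/q)² = (-0.5×0.107)² = 0.00285;  (-2·δd/d)² = (-2×0.0782)² = 0.0244;  (1·δa/a)² = (1×0.0234)² = 0.000547
δQ/Q = √(0.0278) = 0.167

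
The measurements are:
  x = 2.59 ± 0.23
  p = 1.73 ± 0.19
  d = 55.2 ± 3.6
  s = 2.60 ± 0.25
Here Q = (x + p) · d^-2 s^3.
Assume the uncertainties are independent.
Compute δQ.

Let u = x + p = 4.32. δu = √(δx² + δp²) = √(0.0529 + 0.0361) = 0.298, so δu/u = 0.0691.
Q is then a monomial in u, d, s:
δQ/Q = √((δu/u)² + (-2·δd/d)² + (3·δs/s)²) = √(0.00477 + 0.0170 + 0.0832) = 0.324
Q = 0.0249, so δQ = 0.324 × 0.0249 = 0.00807.

0.00807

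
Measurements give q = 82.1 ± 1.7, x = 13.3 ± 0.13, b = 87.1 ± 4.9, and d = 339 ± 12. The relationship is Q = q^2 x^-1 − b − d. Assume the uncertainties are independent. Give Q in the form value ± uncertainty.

80.7 ± 25.2

Let p = q^2·x^-1 = 507. δp/p = √((2·δq/q)² + (-1·δx/x)²) = √(0.00172 + 9.55e-05) = 0.0426, so δp = 21.6.
Q = p − b − d: δQ = √(δp² + δb² + δd²) = √(465 + 24.0 + 144) = 25.2
Q = 80.7.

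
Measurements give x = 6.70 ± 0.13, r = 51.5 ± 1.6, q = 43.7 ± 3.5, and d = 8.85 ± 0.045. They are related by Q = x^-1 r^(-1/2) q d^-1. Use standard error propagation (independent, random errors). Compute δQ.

Products/powers → add relative errors in quadrature, weighted by exponent:
  (-1·δx/x)² = (-1×0.0194)² = 0.000376;  (−½·δr/r)² = (-0.5×0.0311)² = 0.000241;  (1·δq/q)² = (1×0.0801)² = 0.00641;  (-1·δd/d)² = (-1×0.00508)² = 2.59e-05
δQ/Q = √(0.00706) = 0.0840
Q = 0.103, so δQ = 0.0840 × 0.103 = 0.00863.

0.00863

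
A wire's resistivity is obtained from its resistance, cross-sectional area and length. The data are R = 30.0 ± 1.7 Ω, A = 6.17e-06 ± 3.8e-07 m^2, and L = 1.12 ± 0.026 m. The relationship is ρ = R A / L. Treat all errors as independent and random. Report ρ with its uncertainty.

(1.65 ± 0.144) × 10^-4 Ω·m

Each factor contributes (exponent × relative error)² to (δρ/ρ)²:
  (1·δR/R)² = (1×0.0567)² = 0.00321;  (1·δA/A)² = (1×0.0616)² = 0.00379;  (-1·δL/L)² = (-1×0.0232)² = 0.000539
δρ/ρ = √(0.00754) = 0.0869
ρ = 0.000165 Ω·m, so δρ = 0.0869 × 0.000165 = 1.44e-05 Ω·m.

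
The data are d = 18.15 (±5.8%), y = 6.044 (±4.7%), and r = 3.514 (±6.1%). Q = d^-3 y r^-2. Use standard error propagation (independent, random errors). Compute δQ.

1.78e-05

Products/powers → add relative errors in quadrature, weighted by exponent:
  (-3·δd/d)² = (-3×0.0580)² = 0.0303;  (1·δy/y)² = (1×0.0470)² = 0.00221;  (-2·δr/r)² = (-2×0.0610)² = 0.0149
δQ/Q = √(0.0474) = 0.218
Q = 8.186e-05, so δQ = 0.218 × 8.186e-05 = 1.78e-05.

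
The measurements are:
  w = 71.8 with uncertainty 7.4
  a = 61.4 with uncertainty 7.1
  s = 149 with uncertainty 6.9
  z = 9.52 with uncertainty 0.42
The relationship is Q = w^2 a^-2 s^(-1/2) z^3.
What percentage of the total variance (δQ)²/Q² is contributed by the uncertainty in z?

(δQ/Q)² = (2·δw/w)² + (-2·δa/a)² + (−½·δs/s)² + (3·δz/z)²
  w term: (2×0.103)² = 0.0425
  a term: (-2×0.116)² = 0.0535
  s term: (-0.5×0.0463)² = 0.000536
  z term: (3×0.0441)² = 0.0175
Total = 0.114. Share from z = 0.0175/0.114 = 0.154.

15.4%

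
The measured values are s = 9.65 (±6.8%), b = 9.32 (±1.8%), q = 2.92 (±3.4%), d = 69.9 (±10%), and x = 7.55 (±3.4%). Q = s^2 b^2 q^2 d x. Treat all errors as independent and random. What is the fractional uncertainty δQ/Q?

0.189

Q is a product of powers, so relative uncertainties combine in quadrature:
  (2·δs/s)² = (2×0.0680)² = 0.0185;  (2·δb/b)² = (2×0.0180)² = 0.00130;  (2·δq/q)² = (2×0.0340)² = 0.00462;  (1·δd/d)² = (1×0.100)² = 0.0100;  (1·δx/x)² = (1×0.0340)² = 0.00116
δQ/Q = √(0.0356) = 0.189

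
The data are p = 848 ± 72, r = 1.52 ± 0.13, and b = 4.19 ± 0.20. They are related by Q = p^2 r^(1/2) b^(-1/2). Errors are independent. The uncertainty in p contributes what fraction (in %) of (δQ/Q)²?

92.3%

(δQ/Q)² = (2·δp/p)² + (½·δr/r)² + (−½·δb/b)²
  p term: (2×0.0849)² = 0.0288
  r term: (0.5×0.0855)² = 0.00183
  b term: (-0.5×0.0477)² = 0.000570
Total = 0.0312. Share from p = 0.0288/0.0312 = 0.923.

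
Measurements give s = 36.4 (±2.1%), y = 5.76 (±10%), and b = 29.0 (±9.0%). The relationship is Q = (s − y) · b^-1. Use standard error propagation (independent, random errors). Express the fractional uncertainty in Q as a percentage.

9.53%

Let u = s − y = 30.6. δu = √(δs² + δy²) = √(0.584 + 0.332) = 0.957, so δu/u = 0.0312.
Q is then a monomial in u, b:
δQ/Q = √((δu/u)² + (-1·δb/b)²) = √(0.000976 + 0.00810) = 0.0953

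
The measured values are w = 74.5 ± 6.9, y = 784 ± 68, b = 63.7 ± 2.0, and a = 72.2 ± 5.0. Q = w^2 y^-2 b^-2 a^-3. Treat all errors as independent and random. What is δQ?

1.97e-12

Each factor contributes (exponent × relative error)² to (δQ/Q)²:
  (2·δw/w)² = (2×0.0926)² = 0.0343;  (-2·δy/y)² = (-2×0.0867)² = 0.0301;  (-2·δb/b)² = (-2×0.0314)² = 0.00394;  (-3·δa/a)² = (-3×0.0693)² = 0.0432
δQ/Q = √(0.112) = 0.334
Q = 5.91e-12, so δQ = 0.334 × 5.91e-12 = 1.97e-12.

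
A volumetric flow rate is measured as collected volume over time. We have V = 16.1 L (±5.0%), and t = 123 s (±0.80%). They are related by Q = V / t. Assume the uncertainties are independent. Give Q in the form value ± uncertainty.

Since Q is a product/quotient, work with relative uncertainties:
  (1·δV/V)² = (1×0.0500)² = 0.00250;  (-1·δt/t)² = (-1×0.00800)² = 6.4e-05
δQ/Q = √(0.00256) = 0.0506
Q = 0.131 L/s, so δQ = 0.0506 × 0.131 = 0.00663 L/s.

0.131 ± 0.00663 L/s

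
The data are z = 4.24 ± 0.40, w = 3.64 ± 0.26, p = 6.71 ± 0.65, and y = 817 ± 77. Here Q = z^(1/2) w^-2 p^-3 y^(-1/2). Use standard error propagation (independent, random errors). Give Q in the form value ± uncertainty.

(1.80 ± 0.595) × 10^-5

For a monomial Q ∝ z^(1/2), w^-2, p^-3, y^(-1/2), fractional errors add in quadrature:
  (½·δz/z)² = (0.5×0.0943)² = 0.00222;  (-2·δw/w)² = (-2×0.0714)² = 0.0204;  (-3·δp/p)² = (-3×0.0969)² = 0.0845;  (−½·δy/y)² = (-0.5×0.0942)² = 0.00222
δQ/Q = √(0.109) = 0.331
Q = 1.8e-05, so δQ = 0.331 × 1.8e-05 = 5.95e-06.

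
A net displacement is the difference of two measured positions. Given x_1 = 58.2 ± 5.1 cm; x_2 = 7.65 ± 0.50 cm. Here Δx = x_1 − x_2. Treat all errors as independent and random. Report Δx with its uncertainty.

50.6 ± 5.12 cm

For a sum/difference, combine absolute errors in quadrature:
  (δx_1)² = 26.0;  (δx_2)² = 0.250
δΔx = √(26.3) = 5.12 cm
Δx = 50.6 cm.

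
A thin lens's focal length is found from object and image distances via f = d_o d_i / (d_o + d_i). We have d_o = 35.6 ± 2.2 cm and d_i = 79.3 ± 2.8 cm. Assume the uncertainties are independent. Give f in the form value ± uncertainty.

∂f/∂d_o = (d_i/(d_o+d_i))² = 0.476;  ∂f/∂d_i = (d_o/(d_o+d_i))² = 0.0960
δf = √((∂f/∂d_o · δd_o)² + (∂f/∂d_i · δd_i)²) = √(1.10 + 0.0722) = 1.08 cm
f = 24.6 cm.

24.6 ± 1.08 cm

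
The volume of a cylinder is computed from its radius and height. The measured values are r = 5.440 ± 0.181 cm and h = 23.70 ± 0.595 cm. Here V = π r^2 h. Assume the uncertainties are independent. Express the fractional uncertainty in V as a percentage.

Relative error in a monomial: (δV/V)² = Σ (nᵢ · δxᵢ/xᵢ)².
  (2·δr/r)² = (2×0.0333)² = 0.00443;  (1·δh/h)² = (1×0.0251)² = 0.000630
δV/V = √(0.00506) = 0.0711

7.11%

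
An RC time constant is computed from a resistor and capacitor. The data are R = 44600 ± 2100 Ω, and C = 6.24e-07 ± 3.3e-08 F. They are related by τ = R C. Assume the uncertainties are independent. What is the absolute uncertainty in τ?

0.00197 s

Relative error in a monomial: (δτ/τ)² = Σ (nᵢ · δxᵢ/xᵢ)².
  (1·δR/R)² = (1×0.0471)² = 0.00222;  (1·δC/C)² = (1×0.0529)² = 0.00280
δτ/τ = √(0.00501) = 0.0708
τ = 0.0278 s, so δτ = 0.0708 × 0.0278 = 0.00197 s.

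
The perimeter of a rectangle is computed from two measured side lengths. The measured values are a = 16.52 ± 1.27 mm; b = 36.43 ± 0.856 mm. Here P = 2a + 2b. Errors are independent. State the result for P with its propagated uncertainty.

105.9 ± 3.06 mm

Absolute uncertainties add in quadrature for a linear combination:
  (2·δa)² = 6.45;  (2·δb)² = 2.93
δP = √(9.38) = 3.06 mm
P = 105.9 mm.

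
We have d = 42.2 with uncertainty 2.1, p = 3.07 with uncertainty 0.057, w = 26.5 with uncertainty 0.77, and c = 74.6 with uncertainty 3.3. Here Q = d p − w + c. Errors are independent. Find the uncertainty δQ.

7.67

Let h = d·p = 130. δh/h = √((1·δd/d)² + (1·δp/p)²) = √(0.00248 + 0.000345) = 0.0531, so δh = 6.88.
Q = h − w + c: δQ = √(δh² + δw² + δc²) = √(47.3 + 0.593 + 10.9) = 7.67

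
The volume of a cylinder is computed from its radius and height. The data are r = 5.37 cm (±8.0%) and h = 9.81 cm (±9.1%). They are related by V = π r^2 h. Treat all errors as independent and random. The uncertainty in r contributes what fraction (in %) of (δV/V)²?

(δV/V)² = (2·δr/r)² + (1·δh/h)²
  r term: (2×0.0800)² = 0.0256
  h term: (1×0.0910)² = 0.00828
Total = 0.0339. Share from r = 0.0256/0.0339 = 0.756.

75.6%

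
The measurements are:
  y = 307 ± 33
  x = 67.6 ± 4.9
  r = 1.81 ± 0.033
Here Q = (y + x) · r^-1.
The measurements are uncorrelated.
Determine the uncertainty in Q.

18.8

Let u = y + x = 375. δu = √(δy² + δx²) = √(1090 + 24.0) = 33.4, so δu/u = 0.0891.
Q is then a monomial in u, r:
δQ/Q = √((δu/u)² + (-1·δr/r)²) = √(0.00793 + 0.000332) = 0.0909
Q = 207, so δQ = 0.0909 × 207 = 18.8.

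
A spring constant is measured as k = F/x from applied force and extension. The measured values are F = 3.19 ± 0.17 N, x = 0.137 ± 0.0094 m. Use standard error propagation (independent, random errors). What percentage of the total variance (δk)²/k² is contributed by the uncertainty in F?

37.6%

(δk/k)² = (1·δF/F)² + (-1·δx/x)²
  F term: (1×0.0533)² = 0.00284
  x term: (-1×0.0686)² = 0.00471
Total = 0.00755. Share from F = 0.00284/0.00755 = 0.376.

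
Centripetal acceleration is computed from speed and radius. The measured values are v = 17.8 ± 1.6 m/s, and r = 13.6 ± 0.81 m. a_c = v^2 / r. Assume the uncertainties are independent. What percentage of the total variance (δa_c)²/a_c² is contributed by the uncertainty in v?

(δa_c/a_c)² = (2·δv/v)² + (-1·δr/r)²
  v term: (2×0.0899)² = 0.0323
  r term: (-1×0.0596)² = 0.00355
Total = 0.0359. Share from v = 0.0323/0.0359 = 0.901.

90.1%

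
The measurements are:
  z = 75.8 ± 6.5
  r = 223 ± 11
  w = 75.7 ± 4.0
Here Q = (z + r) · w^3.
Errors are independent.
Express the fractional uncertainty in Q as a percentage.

Let u = z + r = 299. δu = √(δz² + δr²) = √(42.2 + 121) = 12.8, so δu/u = 0.0428.
Q is then a monomial in u, w:
δQ/Q = √((δu/u)² + (3·δw/w)²) = √(0.00183 + 0.0251) = 0.164

16.4%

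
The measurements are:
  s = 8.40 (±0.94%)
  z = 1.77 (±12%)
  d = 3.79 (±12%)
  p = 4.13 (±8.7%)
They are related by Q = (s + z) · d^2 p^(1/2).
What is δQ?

Let u = s + z = 10.2. δu = √(δs² + δz²) = √(0.00623 + 0.0451) = 0.227, so δu/u = 0.0223.
Q is then a monomial in u, d, p:
δQ/Q = √((δu/u)² + (2·δd/d)² + (½·δp/p)²) = √(0.000496 + 0.0576 + 0.00189) = 0.245
Q = 297, so δQ = 0.245 × 297 = 72.7.

72.7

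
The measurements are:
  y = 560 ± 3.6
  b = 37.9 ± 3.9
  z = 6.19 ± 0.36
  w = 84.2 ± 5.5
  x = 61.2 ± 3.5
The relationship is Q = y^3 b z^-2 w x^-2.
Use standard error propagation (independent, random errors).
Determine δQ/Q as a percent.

Products/powers → add relative errors in quadrature, weighted by exponent:
  (3·δy/y)² = (3×0.00643)² = 0.000372;  (1·δb/b)² = (1×0.103)² = 0.0106;  (-2·δz/z)² = (-2×0.0582)² = 0.0135;  (1·δw/w)² = (1×0.0653)² = 0.00427;  (-2·δx/x)² = (-2×0.0572)² = 0.0131
δQ/Q = √(0.0418) = 0.205

20.5%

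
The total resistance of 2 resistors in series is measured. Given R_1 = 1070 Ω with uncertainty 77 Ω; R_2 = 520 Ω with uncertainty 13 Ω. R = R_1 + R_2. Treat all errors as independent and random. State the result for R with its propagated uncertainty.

Absolute uncertainties add in quadrature for a linear combination:
  (δR_1)² = 5930;  (δR_2)² = 169
δR = √(6100) = 78.1 Ω
R = 1590 Ω.

1590 ± 78.1 Ω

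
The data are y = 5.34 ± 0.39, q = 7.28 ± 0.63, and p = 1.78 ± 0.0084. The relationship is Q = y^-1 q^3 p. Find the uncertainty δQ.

34.7

For a monomial Q ∝ y^-1, q^3, p, fractional errors add in quadrature:
  (-1·δy/y)² = (-1×0.0730)² = 0.00533;  (3·δq/q)² = (3×0.0865)² = 0.0674;  (1·δp/p)² = (1×0.00472)² = 2.23e-05
δQ/Q = √(0.0728) = 0.270
Q = 129, so δQ = 0.270 × 129 = 34.7.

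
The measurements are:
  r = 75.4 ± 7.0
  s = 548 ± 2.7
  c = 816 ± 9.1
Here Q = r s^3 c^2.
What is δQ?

Q is a product of powers, so relative uncertainties combine in quadrature:
  (1·δr/r)² = (1×0.0928)² = 0.00862;  (3·δs/s)² = (3×0.00493)² = 0.000218;  (2·δc/c)² = (2×0.0112)² = 0.000497
δQ/Q = √(0.00933) = 0.0966
Q = 8.26e+15, so δQ = 0.0966 × 8.26e+15 = 7.98e+14.

7.98e+14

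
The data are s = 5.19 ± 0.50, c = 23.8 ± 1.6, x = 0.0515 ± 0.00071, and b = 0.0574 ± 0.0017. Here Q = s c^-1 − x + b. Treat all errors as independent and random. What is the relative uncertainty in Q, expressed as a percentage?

11.5%

Let p = s·c^-1 = 0.218. δp/p = √((1·δs/s)² + (-1·δc/c)²) = √(0.00928 + 0.00452) = 0.117, so δp = 0.0256.
Q = p − x + b: δQ = √(δp² + δx² + δb²) = √(0.000656 + 5.04e-07 + 2.89e-06) = 0.0257
Q = 0.224, so δQ/Q = 0.0257/0.224 = 0.115.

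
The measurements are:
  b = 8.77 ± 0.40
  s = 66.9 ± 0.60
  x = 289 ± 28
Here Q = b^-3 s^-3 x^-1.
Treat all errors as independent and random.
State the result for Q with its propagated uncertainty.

(1.71 ± 0.291) × 10^-11

Products/powers → add relative errors in quadrature, weighted by exponent:
  (-3·δb/b)² = (-3×0.0456)² = 0.0187;  (-3·δs/s)² = (-3×0.00897)² = 0.000724;  (-1·δx/x)² = (-1×0.0969)² = 0.00939
δQ/Q = √(0.0288) = 0.170
Q = 1.71e-11, so δQ = 0.170 × 1.71e-11 = 2.91e-12.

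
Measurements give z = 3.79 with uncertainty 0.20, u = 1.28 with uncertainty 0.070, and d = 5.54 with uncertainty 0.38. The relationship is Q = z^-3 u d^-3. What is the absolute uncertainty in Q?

Relative error in a monomial: (δQ/Q)² = Σ (nᵢ · δxᵢ/xᵢ)².
  (-3·δz/z)² = (-3×0.0528)² = 0.0251;  (1·δu/u)² = (1×0.0547)² = 0.00299;  (-3·δd/d)² = (-3×0.0686)² = 0.0423
δQ/Q = √(0.0704) = 0.265
Q = 0.000138, so δQ = 0.265 × 0.000138 = 3.67e-05.

3.67e-05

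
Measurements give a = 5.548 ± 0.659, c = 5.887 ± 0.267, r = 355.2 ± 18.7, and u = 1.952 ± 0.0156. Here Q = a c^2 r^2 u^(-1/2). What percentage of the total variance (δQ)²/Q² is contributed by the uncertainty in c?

(δQ/Q)² = (1·δa/a)² + (2·δc/c)² + (2·δr/r)² + (−½·δu/u)²
  a term: (1×0.119)² = 0.0141
  c term: (2×0.0454)² = 0.00823
  r term: (2×0.0526)² = 0.0111
  u term: (-0.5×0.00799)² = 1.6e-05
Total = 0.0334. Share from c = 0.00823/0.0334 = 0.246.

24.6%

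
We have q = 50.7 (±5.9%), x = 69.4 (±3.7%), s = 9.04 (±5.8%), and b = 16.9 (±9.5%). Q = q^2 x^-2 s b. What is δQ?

14.5

Q is a product of powers, so relative uncertainties combine in quadrature:
  (2·δq/q)² = (2×0.0590)² = 0.0139;  (-2·δx/x)² = (-2×0.0370)² = 0.00548;  (1·δs/s)² = (1×0.0580)² = 0.00336;  (1·δb/b)² = (1×0.0950)² = 0.00903
δQ/Q = √(0.0318) = 0.178
Q = 81.5, so δQ = 0.178 × 81.5 = 14.5.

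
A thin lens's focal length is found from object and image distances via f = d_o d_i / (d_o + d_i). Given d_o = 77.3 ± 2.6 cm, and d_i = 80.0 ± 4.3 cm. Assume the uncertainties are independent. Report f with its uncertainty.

∂f/∂d_o = (d_i/(d_o+d_i))² = 0.259;  ∂f/∂d_i = (d_o/(d_o+d_i))² = 0.241
δf = √((∂f/∂d_o · δd_o)² + (∂f/∂d_i · δd_i)²) = √(0.452 + 1.08) = 1.24 cm
f = 39.3 cm.

39.3 ± 1.24 cm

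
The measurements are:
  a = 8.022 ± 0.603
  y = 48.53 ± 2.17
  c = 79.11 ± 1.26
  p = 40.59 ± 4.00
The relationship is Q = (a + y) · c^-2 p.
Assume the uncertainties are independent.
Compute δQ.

0.0407

Let u = a + y = 56.55. δu = √(δa² + δy²) = √(0.364 + 4.71) = 2.25, so δu/u = 0.0398.
Q is then a monomial in u, c, p:
δQ/Q = √((δu/u)² + (-2·δc/c)² + (1·δp/p)²) = √(0.00159 + 0.00101 + 0.00971) = 0.111
Q = 0.3668, so δQ = 0.111 × 0.3668 = 0.0407.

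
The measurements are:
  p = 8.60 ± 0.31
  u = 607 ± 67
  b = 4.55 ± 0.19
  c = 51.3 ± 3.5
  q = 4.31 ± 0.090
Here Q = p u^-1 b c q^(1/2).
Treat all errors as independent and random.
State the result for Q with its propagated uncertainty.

Products/powers → add relative errors in quadrature, weighted by exponent:
  (1·δp/p)² = (1×0.0360)² = 0.00130;  (-1·δu/u)² = (-1×0.110)² = 0.0122;  (1·δb/b)² = (1×0.0418)² = 0.00174;  (1·δc/c)² = (1×0.0682)² = 0.00465;  (½·δq/q)² = (0.5×0.0209)² = 0.000109
δQ/Q = √(0.0200) = 0.141
Q = 6.87, so δQ = 0.141 × 6.87 = 0.971.

6.87 ± 0.971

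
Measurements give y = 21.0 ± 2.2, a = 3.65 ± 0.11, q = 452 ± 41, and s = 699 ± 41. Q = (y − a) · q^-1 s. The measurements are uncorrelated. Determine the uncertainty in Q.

4.47

Let u = y − a = 17.4. δu = √(δy² + δa²) = √(4.84 + 0.0121) = 2.20, so δu/u = 0.127.
Q is then a monomial in u, q, s:
δQ/Q = √((δu/u)² + (-1·δq/q)² + (1·δs/s)²) = √(0.0161 + 0.00823 + 0.00344) = 0.167
Q = 26.8, so δQ = 0.167 × 26.8 = 4.47.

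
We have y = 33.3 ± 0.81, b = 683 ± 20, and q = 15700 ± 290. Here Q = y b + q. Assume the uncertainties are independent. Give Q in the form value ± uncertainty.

Let p = y·b = 22700. δp/p = √((1·δy/y)² + (1·δb/b)²) = √(0.000592 + 0.000857) = 0.0381, so δp = 866.
Q = p + q: δQ = √(δp² + δq²) = √(7.5e+05 + 84100) = 913
Q = 38400.

38400 ± 913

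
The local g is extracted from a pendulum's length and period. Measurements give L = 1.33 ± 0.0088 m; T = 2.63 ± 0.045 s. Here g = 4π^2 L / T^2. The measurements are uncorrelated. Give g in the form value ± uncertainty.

Relative error in a monomial: (δg/g)² = Σ (nᵢ · δxᵢ/xᵢ)².
  (1·δL/L)² = (1×0.00662)² = 4.38e-05;  (-2·δT/T)² = (-2×0.0171)² = 0.00117
δg/g = √(0.00121) = 0.0349
g = 7.59 m/s^2, so δg = 0.0349 × 7.59 = 0.265 m/s^2.

7.59 ± 0.265 m/s^2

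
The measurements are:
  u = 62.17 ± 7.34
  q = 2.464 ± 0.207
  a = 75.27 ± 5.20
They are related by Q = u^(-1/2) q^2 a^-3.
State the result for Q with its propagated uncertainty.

For a monomial Q ∝ u^(-1/2), q^2, a^-3, fractional errors add in quadrature:
  (−½·δu/u)² = (-0.5×0.118)² = 0.00348;  (2·δq/q)² = (2×0.0840)² = 0.0282;  (-3·δa/a)² = (-3×0.0691)² = 0.0430
δQ/Q = √(0.0747) = 0.273
Q = 1.806e-06, so δQ = 0.273 × 1.806e-06 = 4.93e-07.

(1.806 ± 0.493) × 10^-6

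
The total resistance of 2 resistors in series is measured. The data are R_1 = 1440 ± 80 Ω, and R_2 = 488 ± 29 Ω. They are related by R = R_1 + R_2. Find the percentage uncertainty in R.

4.41%

Each term contributes (cᵢ δxᵢ)² to (δR)²:
  (δR_1)² = 6400;  (δR_2)² = 841
δR = √(7240) = 85.1 Ω
R = 1930 Ω, so δR/R = 85.1/1930 = 0.0441.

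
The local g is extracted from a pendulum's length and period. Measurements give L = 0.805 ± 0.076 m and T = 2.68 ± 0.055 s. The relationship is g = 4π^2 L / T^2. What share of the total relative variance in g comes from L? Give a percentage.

84.1%

(δg/g)² = (1·δL/L)² + (-2·δT/T)²
  L term: (1×0.0944)² = 0.00891
  T term: (-2×0.0205)² = 0.00168
Total = 0.0106. Share from L = 0.00891/0.0106 = 0.841.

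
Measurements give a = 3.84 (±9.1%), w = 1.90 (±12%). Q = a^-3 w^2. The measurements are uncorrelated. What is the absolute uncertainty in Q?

0.0232

Relative error in a monomial: (δQ/Q)² = Σ (nᵢ · δxᵢ/xᵢ)².
  (-3·δa/a)² = (-3×0.0910)² = 0.0745;  (2·δw/w)² = (2×0.120)² = 0.0576
δQ/Q = √(0.132) = 0.363
Q = 0.0638, so δQ = 0.363 × 0.0638 = 0.0232.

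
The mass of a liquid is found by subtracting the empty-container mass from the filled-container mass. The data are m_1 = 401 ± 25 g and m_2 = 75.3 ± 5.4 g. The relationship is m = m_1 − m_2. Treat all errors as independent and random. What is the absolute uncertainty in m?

25.6 g

Absolute uncertainties add in quadrature for a linear combination:
  (δm_1)² = 625;  (δm_2)² = 29.2
δm = √(654) = 25.6 g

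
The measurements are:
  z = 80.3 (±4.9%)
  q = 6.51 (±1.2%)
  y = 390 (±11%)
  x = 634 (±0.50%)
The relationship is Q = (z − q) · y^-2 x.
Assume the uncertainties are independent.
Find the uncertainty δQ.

Let u = z − q = 73.8. δu = √(δz² + δq²) = √(15.5 + 0.00610) = 3.94, so δu/u = 0.0533.
Q is then a monomial in u, y, x:
δQ/Q = √((δu/u)² + (-2·δy/y)² + (1·δx/x)²) = √(0.00284 + 0.0484 + 2.5e-05) = 0.226
Q = 0.308, so δQ = 0.226 × 0.308 = 0.0696.

0.0696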